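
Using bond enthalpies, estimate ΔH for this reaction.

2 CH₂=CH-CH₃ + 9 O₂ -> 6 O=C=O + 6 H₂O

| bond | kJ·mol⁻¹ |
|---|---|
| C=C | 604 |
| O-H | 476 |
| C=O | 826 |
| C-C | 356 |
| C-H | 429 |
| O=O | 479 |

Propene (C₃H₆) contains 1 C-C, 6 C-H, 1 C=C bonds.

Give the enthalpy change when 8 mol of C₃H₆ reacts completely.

ΔH = −16980 kJ

Bonds broken (reactants):
  C-C: 2 × 356 = 712
  C-H: 12 × 429 = 5148
  C=C: 2 × 604 = 1208
  O=O: 9 × 479 = 4311
  Σ(broken) = 11379 kJ
Bonds formed (products):
  C=O: 12 × 826 = 9912
  O-H: 12 × 476 = 5712
  Σ(formed) = 15624 kJ
ΔH = Σ(broken) − Σ(formed) = 11379 − 15624 = −4245 kJ
For 4× the reaction as written: 4 × (−4245) = −16980 kJ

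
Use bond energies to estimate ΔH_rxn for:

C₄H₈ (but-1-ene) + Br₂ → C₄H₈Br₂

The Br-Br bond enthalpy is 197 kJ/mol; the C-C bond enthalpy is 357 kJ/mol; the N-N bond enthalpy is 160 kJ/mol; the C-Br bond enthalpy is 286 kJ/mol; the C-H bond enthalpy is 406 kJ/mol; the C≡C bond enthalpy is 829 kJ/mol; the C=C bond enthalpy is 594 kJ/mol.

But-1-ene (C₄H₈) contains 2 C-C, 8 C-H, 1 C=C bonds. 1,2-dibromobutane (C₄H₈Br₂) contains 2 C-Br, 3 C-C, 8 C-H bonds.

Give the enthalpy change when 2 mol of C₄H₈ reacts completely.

Bonds broken (reactants):
  Br-Br: 1 × 197 = 197
  C-C: 2 × 357 = 714
  C-H: 8 × 406 = 3248
  C=C: 1 × 594 = 594
  Σ(broken) = 4753 kJ
Bonds formed (products):
  C-Br: 2 × 286 = 572
  C-C: 3 × 357 = 1071
  C-H: 8 × 406 = 3248
  Σ(formed) = 4891 kJ
ΔH = Σ(broken) − Σ(formed) = 4753 − 4891 = −138 kJ
For 2× the reaction as written: 2 × (−138) = −276 kJ

ΔH = −276 kJ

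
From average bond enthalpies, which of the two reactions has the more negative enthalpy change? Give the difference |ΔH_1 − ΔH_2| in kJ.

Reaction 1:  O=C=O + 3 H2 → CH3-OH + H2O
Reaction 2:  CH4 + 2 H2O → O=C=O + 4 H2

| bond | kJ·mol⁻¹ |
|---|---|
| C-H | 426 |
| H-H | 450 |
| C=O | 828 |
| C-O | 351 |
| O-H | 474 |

Reaction 1, by 189 kJ

Reaction 1:
  Bonds broken (reactants):
    C=O: 2 × 828 = 1656
    H-H: 3 × 450 = 1350
    Σ(broken) = 3006 kJ
  Bonds formed (products):
    C-H: 3 × 426 = 1278
    C-O: 1 × 351 = 351
    O-H: 3 × 474 = 1422
    Σ(formed) = 3051 kJ
  ΔH_1 = 3006 − 3051 = −45 kJ
Reaction 2:
  Bonds broken (reactants):
    C-H: 4 × 426 = 1704
    O-H: 4 × 474 = 1896
    Σ(broken) = 3600 kJ
  Bonds formed (products):
    C=O: 2 × 828 = 1656
    H-H: 4 × 450 = 1800
    Σ(formed) = 3456 kJ
  ΔH_2 = 3600 − 3456 = +144 kJ
ΔH_1 − ΔH_2 = −189 kJ, so reaction 1 has the more negative ΔH; |ΔH_1 − ΔH_2| = 189 kJ.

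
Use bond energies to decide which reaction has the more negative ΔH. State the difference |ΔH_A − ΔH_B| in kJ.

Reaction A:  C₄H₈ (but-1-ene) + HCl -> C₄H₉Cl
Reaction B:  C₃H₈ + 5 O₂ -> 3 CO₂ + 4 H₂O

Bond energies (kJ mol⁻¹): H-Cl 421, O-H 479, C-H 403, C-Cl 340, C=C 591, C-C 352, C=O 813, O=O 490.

Reaction B, by 2249 kJ

Reaction A:
  Bonds broken (reactants):
    C-C: 2 × 352 = 704
    C-H: 8 × 403 = 3224
    C=C: 1 × 591 = 591
    H-Cl: 1 × 421 = 421
    Σ(broken) = 4940 kJ
  Bonds formed (products):
    C-C: 3 × 352 = 1056
    C-Cl: 1 × 340 = 340
    C-H: 9 × 403 = 3627
    Σ(formed) = 5023 kJ
  ΔH_A = 4940 − 5023 = −83 kJ
Reaction B:
  Bonds broken (reactants):
    C-C: 2 × 352 = 704
    C-H: 8 × 403 = 3224
    O=O: 5 × 490 = 2450
    Σ(broken) = 6378 kJ
  Bonds formed (products):
    C=O: 6 × 813 = 4878
    O-H: 8 × 479 = 3832
    Σ(formed) = 8710 kJ
  ΔH_B = 6378 − 8710 = −2332 kJ
ΔH_A − ΔH_B = +2249 kJ, so reaction B has the more negative ΔH; |ΔH_A − ΔH_B| = 2249 kJ.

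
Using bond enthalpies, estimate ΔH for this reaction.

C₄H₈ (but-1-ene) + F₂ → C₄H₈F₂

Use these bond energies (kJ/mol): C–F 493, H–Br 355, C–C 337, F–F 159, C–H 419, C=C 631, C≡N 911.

Bonds broken (reactants):
  C–C: 2 × 337 = 674
  C–H: 8 × 419 = 3352
  C=C: 1 × 631 = 631
  F–F: 1 × 159 = 159
  Σ(broken) = 4816 kJ
Bonds formed (products):
  C–C: 3 × 337 = 1011
  C–F: 2 × 493 = 986
  C–H: 8 × 419 = 3352
  Σ(formed) = 5349 kJ
ΔH = Σ(broken) − Σ(formed) = 4816 − 5349 = −533 kJ

ΔH ≈ −533 kJ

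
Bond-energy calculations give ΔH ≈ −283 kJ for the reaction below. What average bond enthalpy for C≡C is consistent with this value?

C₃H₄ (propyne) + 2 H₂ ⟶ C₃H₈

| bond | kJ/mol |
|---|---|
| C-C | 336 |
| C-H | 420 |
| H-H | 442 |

D(C≡C) ≈ 849 kJ/mol

Let D be the C≡C bond energy.
Σ(broken) = 1×D + 1×336 + 4×420 + 2×442 = 2900 + D
Σ(formed) = 2×336 + 8×420 = 4032
ΔH = Σ(broken) − Σ(formed) = (2900 + D) − (4032) = −1132 + D
Setting this equal to −283 kJ gives D = 849 kJ/mol.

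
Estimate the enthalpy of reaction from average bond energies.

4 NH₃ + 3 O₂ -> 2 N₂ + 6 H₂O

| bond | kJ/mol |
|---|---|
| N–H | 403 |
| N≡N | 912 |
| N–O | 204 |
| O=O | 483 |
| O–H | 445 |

ΔH ≈ −879 kJ

Bonds broken (reactants):
  N–H: 12 × 403 = 4836
  O=O: 3 × 483 = 1449
  Σ(broken) = 6285 kJ
Bonds formed (products):
  N≡N: 2 × 912 = 1824
  O–H: 12 × 445 = 5340
  Σ(formed) = 7164 kJ
ΔH = Σ(broken) − Σ(formed) = 6285 − 7164 = −879 kJ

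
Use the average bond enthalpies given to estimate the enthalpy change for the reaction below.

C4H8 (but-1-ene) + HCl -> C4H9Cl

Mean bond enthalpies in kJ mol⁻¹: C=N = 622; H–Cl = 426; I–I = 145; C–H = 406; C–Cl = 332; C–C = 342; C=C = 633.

Bonds broken (reactants):
  C–C: 2 × 342 = 684
  C–H: 8 × 406 = 3248
  C=C: 1 × 633 = 633
  H–Cl: 1 × 426 = 426
  Σ(broken) = 4991 kJ
Bonds formed (products):
  C–C: 3 × 342 = 1026
  C–Cl: 1 × 332 = 332
  C–H: 9 × 406 = 3654
  Σ(formed) = 5012 kJ
ΔH = Σ(broken) − Σ(formed) = 4991 − 5012 = −21 kJ

ΔH ≈ −21 kJ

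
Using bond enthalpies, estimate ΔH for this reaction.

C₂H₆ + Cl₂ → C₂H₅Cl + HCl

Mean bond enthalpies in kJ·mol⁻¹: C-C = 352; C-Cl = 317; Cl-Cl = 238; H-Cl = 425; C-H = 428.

Bonds broken (reactants):
  C-C: 1 × 352 = 352
  C-H: 6 × 428 = 2568
  Cl-Cl: 1 × 238 = 238
  Σ(broken) = 3158 kJ
Bonds formed (products):
  C-C: 1 × 352 = 352
  C-Cl: 1 × 317 = 317
  C-H: 5 × 428 = 2140
  H-Cl: 1 × 425 = 425
  Σ(formed) = 3234 kJ
ΔH = Σ(broken) − Σ(formed) = 3158 − 3234 = −76 kJ

ΔH ≈ −76 kJ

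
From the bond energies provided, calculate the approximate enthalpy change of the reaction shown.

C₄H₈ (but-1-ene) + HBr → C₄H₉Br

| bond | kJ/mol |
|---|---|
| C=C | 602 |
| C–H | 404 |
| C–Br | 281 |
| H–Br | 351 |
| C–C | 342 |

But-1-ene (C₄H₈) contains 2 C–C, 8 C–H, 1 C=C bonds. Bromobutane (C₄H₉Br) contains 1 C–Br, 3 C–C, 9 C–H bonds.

Bonds broken (reactants):
  C–C: 2 × 342 = 684
  C–H: 8 × 404 = 3232
  C=C: 1 × 602 = 602
  H–Br: 1 × 351 = 351
  Σ(broken) = 4869 kJ
Bonds formed (products):
  C–Br: 1 × 281 = 281
  C–C: 3 × 342 = 1026
  C–H: 9 × 404 = 3636
  Σ(formed) = 4943 kJ
ΔH = Σ(broken) − Σ(formed) = 4869 − 4943 = −74 kJ

ΔH ≈ −74 kJ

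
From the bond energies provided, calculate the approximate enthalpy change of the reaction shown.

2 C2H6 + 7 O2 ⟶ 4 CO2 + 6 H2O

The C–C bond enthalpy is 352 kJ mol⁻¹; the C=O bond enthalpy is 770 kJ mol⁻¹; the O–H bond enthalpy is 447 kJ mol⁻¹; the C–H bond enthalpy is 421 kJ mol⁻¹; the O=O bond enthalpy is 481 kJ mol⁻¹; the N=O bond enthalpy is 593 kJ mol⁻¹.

Bonds broken (reactants):
  C–C: 2 × 352 = 704
  C–H: 12 × 421 = 5052
  O=O: 7 × 481 = 3367
  Σ(broken) = 9123 kJ
Bonds formed (products):
  C=O: 8 × 770 = 6160
  O–H: 12 × 447 = 5364
  Σ(formed) = 11524 kJ
ΔH = Σ(broken) − Σ(formed) = 9123 − 11524 = −2401 kJ

ΔH ≈ −2401 kJ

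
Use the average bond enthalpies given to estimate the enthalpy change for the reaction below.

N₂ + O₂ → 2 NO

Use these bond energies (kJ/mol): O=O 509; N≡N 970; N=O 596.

ΔH ≈ +287 kJ

Bonds broken (reactants):
  N≡N: 1 × 970 = 970
  O=O: 1 × 509 = 509
  Σ(broken) = 1479 kJ
Bonds formed (products):
  N=O: 2 × 596 = 1192
  Σ(formed) = 1192 kJ
ΔH = Σ(broken) − Σ(formed) = 1479 − 1192 = +287 kJ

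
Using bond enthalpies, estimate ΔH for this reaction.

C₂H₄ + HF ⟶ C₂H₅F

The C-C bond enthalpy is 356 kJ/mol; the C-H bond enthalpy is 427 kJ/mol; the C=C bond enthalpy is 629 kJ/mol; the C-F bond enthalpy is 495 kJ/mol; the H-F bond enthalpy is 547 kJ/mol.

ΔH ≈ −102 kJ

Bonds broken (reactants):
  C-H: 4 × 427 = 1708
  C=C: 1 × 629 = 629
  H-F: 1 × 547 = 547
  Σ(broken) = 2884 kJ
Bonds formed (products):
  C-C: 1 × 356 = 356
  C-F: 1 × 495 = 495
  C-H: 5 × 427 = 2135
  Σ(formed) = 2986 kJ
ΔH = Σ(broken) − Σ(formed) = 2884 − 2986 = −102 kJ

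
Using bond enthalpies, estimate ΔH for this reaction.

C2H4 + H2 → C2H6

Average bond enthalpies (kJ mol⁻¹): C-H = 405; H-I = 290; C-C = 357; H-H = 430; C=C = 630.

Bonds broken (reactants):
  C-H: 4 × 405 = 1620
  C=C: 1 × 630 = 630
  H-H: 1 × 430 = 430
  Σ(broken) = 2680 kJ
Bonds formed (products):
  C-C: 1 × 357 = 357
  C-H: 6 × 405 = 2430
  Σ(formed) = 2787 kJ
ΔH = Σ(broken) − Σ(formed) = 2680 − 2787 = −107 kJ

ΔH ≈ −107 kJ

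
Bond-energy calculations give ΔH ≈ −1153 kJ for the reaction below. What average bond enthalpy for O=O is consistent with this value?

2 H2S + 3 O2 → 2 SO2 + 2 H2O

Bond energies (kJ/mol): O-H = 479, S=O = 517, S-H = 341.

Let D be the O=O bond energy.
Σ(broken) = 3×D + 4×341 = 1364 + 3D
Σ(formed) = 4×479 + 4×517 = 3984
ΔH = Σ(broken) − Σ(formed) = (1364 + 3D) − (3984) = −2620 + 3D
Setting this equal to −1153 kJ gives 3D = 1467, so D = 489 kJ/mol.

D(O=O) ≈ 489 kJ/mol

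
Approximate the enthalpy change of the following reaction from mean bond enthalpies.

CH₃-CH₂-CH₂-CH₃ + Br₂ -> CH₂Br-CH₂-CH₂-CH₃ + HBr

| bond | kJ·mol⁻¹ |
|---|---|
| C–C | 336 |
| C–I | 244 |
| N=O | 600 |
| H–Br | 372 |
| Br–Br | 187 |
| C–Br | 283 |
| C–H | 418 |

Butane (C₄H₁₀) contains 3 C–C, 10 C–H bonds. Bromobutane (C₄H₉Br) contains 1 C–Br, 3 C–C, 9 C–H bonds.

ΔH ≈ −50 kJ

Bonds broken (reactants):
  Br–Br: 1 × 187 = 187
  C–C: 3 × 336 = 1008
  C–H: 10 × 418 = 4180
  Σ(broken) = 5375 kJ
Bonds formed (products):
  C–Br: 1 × 283 = 283
  C–C: 3 × 336 = 1008
  C–H: 9 × 418 = 3762
  H–Br: 1 × 372 = 372
  Σ(formed) = 5425 kJ
ΔH = Σ(broken) − Σ(formed) = 5375 − 5425 = −50 kJ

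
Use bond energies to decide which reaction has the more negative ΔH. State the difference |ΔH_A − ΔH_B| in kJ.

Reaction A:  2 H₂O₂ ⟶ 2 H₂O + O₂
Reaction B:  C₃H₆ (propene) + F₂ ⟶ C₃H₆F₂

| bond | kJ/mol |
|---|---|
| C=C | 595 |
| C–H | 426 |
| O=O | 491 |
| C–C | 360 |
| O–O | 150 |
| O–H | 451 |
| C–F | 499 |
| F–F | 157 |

Reaction B, by 415 kJ

Reaction A:
  Bonds broken (reactants):
    O–H: 4 × 451 = 1804
    O–O: 2 × 150 = 300
    Σ(broken) = 2104 kJ
  Bonds formed (products):
    O–H: 4 × 451 = 1804
    O=O: 1 × 491 = 491
    Σ(formed) = 2295 kJ
  ΔH_A = 2104 − 2295 = −191 kJ
Reaction B:
  Bonds broken (reactants):
    C–C: 1 × 360 = 360
    C–H: 6 × 426 = 2556
    C=C: 1 × 595 = 595
    F–F: 1 × 157 = 157
    Σ(broken) = 3668 kJ
  Bonds formed (products):
    C–C: 2 × 360 = 720
    C–F: 2 × 499 = 998
    C–H: 6 × 426 = 2556
    Σ(formed) = 4274 kJ
  ΔH_B = 3668 − 4274 = −606 kJ
ΔH_A − ΔH_B = +415 kJ, so reaction B has the more negative ΔH; |ΔH_A − ΔH_B| = 415 kJ.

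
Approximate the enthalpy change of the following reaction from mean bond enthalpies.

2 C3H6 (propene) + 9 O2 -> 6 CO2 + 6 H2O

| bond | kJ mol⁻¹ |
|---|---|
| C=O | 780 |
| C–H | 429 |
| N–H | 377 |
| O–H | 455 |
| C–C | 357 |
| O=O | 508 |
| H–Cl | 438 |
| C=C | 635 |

ΔH ≈ −3116 kJ

Bonds broken (reactants):
  C–C: 2 × 357 = 714
  C–H: 12 × 429 = 5148
  C=C: 2 × 635 = 1270
  O=O: 9 × 508 = 4572
  Σ(broken) = 11704 kJ
Bonds formed (products):
  C=O: 12 × 780 = 9360
  O–H: 12 × 455 = 5460
  Σ(formed) = 14820 kJ
ΔH = Σ(broken) − Σ(formed) = 11704 − 14820 = −3116 kJ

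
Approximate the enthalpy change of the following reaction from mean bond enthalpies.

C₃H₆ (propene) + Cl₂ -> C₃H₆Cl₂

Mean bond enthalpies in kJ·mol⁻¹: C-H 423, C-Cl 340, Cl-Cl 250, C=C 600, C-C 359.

ΔH ≈ −189 kJ

Bonds broken (reactants):
  C-C: 1 × 359 = 359
  C-H: 6 × 423 = 2538
  C=C: 1 × 600 = 600
  Cl-Cl: 1 × 250 = 250
  Σ(broken) = 3747 kJ
Bonds formed (products):
  C-C: 2 × 359 = 718
  C-Cl: 2 × 340 = 680
  C-H: 6 × 423 = 2538
  Σ(formed) = 3936 kJ
ΔH = Σ(broken) − Σ(formed) = 3747 − 3936 = −189 kJ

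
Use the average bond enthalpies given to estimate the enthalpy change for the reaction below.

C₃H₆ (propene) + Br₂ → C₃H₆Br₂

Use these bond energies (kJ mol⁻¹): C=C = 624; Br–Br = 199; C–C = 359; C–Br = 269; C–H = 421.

ΔH ≈ −74 kJ

Bonds broken (reactants):
  Br–Br: 1 × 199 = 199
  C–C: 1 × 359 = 359
  C–H: 6 × 421 = 2526
  C=C: 1 × 624 = 624
  Σ(broken) = 3708 kJ
Bonds formed (products):
  C–Br: 2 × 269 = 538
  C–C: 2 × 359 = 718
  C–H: 6 × 421 = 2526
  Σ(formed) = 3782 kJ
ΔH = Σ(broken) − Σ(formed) = 3708 − 3782 = −74 kJ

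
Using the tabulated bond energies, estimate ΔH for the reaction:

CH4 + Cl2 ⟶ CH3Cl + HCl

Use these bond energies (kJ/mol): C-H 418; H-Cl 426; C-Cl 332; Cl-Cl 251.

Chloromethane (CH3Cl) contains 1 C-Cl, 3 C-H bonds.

Bonds broken (reactants):
  C-H: 4 × 418 = 1672
  Cl-Cl: 1 × 251 = 251
  Σ(broken) = 1923 kJ
Bonds formed (products):
  C-Cl: 1 × 332 = 332
  C-H: 3 × 418 = 1254
  H-Cl: 1 × 426 = 426
  Σ(formed) = 2012 kJ
ΔH = Σ(broken) − Σ(formed) = 1923 − 2012 = −89 kJ

ΔH ≈ −89 kJ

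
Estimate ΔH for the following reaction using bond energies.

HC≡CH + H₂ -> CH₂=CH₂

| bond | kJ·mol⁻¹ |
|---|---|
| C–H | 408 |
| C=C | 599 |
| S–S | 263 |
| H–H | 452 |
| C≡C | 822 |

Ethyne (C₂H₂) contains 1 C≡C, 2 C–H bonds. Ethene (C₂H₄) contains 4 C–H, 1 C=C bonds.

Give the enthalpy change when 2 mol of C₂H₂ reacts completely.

Bonds broken (reactants):
  C≡C: 1 × 822 = 822
  C–H: 2 × 408 = 816
  H–H: 1 × 452 = 452
  Σ(broken) = 2090 kJ
Bonds formed (products):
  C–H: 4 × 408 = 1632
  C=C: 1 × 599 = 599
  Σ(formed) = 2231 kJ
ΔH = Σ(broken) − Σ(formed) = 2090 − 2231 = −141 kJ
For 2× the reaction as written: 2 × (−141) = −282 kJ

ΔH = −282 kJ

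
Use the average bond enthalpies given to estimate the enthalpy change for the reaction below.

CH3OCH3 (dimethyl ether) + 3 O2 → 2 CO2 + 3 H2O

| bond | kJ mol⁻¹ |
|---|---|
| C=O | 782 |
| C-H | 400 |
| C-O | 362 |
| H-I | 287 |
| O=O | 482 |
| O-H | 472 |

ΔH ≈ −1390 kJ

Bonds broken (reactants):
  C-H: 6 × 400 = 2400
  C-O: 2 × 362 = 724
  O=O: 3 × 482 = 1446
  Σ(broken) = 4570 kJ
Bonds formed (products):
  C=O: 4 × 782 = 3128
  O-H: 6 × 472 = 2832
  Σ(formed) = 5960 kJ
ΔH = Σ(broken) − Σ(formed) = 4570 − 5960 = −1390 kJ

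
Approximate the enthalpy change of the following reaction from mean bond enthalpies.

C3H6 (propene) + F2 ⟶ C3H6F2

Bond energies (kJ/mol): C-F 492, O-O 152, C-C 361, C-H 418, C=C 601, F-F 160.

Bonds broken (reactants):
  C-C: 1 × 361 = 361
  C-H: 6 × 418 = 2508
  C=C: 1 × 601 = 601
  F-F: 1 × 160 = 160
  Σ(broken) = 3630 kJ
Bonds formed (products):
  C-C: 2 × 361 = 722
  C-F: 2 × 492 = 984
  C-H: 6 × 418 = 2508
  Σ(formed) = 4214 kJ
ΔH = Σ(broken) − Σ(formed) = 3630 − 4214 = −584 kJ

ΔH ≈ −584 kJ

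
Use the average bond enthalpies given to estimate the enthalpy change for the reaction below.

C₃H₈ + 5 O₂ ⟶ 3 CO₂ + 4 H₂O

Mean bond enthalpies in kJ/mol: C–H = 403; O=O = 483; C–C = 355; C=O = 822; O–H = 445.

Bonds broken (reactants):
  C–C: 2 × 355 = 710
  C–H: 8 × 403 = 3224
  O=O: 5 × 483 = 2415
  Σ(broken) = 6349 kJ
Bonds formed (products):
  C=O: 6 × 822 = 4932
  O–H: 8 × 445 = 3560
  Σ(formed) = 8492 kJ
ΔH = Σ(broken) − Σ(formed) = 6349 − 8492 = −2143 kJ

ΔH ≈ −2143 kJ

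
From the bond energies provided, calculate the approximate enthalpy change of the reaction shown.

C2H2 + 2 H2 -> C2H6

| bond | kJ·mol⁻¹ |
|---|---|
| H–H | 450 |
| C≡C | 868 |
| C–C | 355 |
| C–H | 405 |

Bonds broken (reactants):
  C≡C: 1 × 868 = 868
  C–H: 2 × 405 = 810
  H–H: 2 × 450 = 900
  Σ(broken) = 2578 kJ
Bonds formed (products):
  C–C: 1 × 355 = 355
  C–H: 6 × 405 = 2430
  Σ(formed) = 2785 kJ
ΔH = Σ(broken) − Σ(formed) = 2578 − 2785 = −207 kJ

ΔH ≈ −207 kJ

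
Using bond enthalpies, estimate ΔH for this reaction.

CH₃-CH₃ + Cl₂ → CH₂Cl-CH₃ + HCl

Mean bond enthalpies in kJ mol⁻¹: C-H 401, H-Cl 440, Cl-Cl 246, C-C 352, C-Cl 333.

ΔH ≈ −126 kJ

Bonds broken (reactants):
  C-C: 1 × 352 = 352
  C-H: 6 × 401 = 2406
  Cl-Cl: 1 × 246 = 246
  Σ(broken) = 3004 kJ
Bonds formed (products):
  C-C: 1 × 352 = 352
  C-Cl: 1 × 333 = 333
  C-H: 5 × 401 = 2005
  H-Cl: 1 × 440 = 440
  Σ(formed) = 3130 kJ
ΔH = Σ(broken) − Σ(formed) = 3004 − 3130 = −126 kJ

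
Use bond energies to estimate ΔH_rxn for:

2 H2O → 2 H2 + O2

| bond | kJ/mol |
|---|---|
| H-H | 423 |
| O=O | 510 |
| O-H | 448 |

Bonds broken (reactants):
  O-H: 4 × 448 = 1792
  Σ(broken) = 1792 kJ
Bonds formed (products):
  H-H: 2 × 423 = 846
  O=O: 1 × 510 = 510
  Σ(formed) = 1356 kJ
ΔH = Σ(broken) − Σ(formed) = 1792 − 1356 = +436 kJ

ΔH ≈ +436 kJ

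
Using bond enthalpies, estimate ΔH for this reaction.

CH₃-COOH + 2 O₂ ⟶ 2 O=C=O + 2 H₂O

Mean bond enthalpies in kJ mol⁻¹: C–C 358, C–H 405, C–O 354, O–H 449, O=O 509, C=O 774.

ΔH ≈ −724 kJ

Bonds broken (reactants):
  C–C: 1 × 358 = 358
  C–H: 3 × 405 = 1215
  C–O: 1 × 354 = 354
  C=O: 1 × 774 = 774
  O–H: 1 × 449 = 449
  O=O: 2 × 509 = 1018
  Σ(broken) = 4168 kJ
Bonds formed (products):
  C=O: 4 × 774 = 3096
  O–H: 4 × 449 = 1796
  Σ(formed) = 4892 kJ
ΔH = Σ(broken) − Σ(formed) = 4168 − 4892 = −724 kJ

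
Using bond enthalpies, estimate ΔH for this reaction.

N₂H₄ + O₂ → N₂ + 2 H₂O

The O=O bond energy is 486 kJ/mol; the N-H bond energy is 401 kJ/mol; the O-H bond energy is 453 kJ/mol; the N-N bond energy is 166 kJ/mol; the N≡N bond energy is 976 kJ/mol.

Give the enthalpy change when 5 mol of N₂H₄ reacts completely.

ΔH = −2660 kJ

Bonds broken (reactants):
  N-H: 4 × 401 = 1604
  N-N: 1 × 166 = 166
  O=O: 1 × 486 = 486
  Σ(broken) = 2256 kJ
Bonds formed (products):
  N≡N: 1 × 976 = 976
  O-H: 4 × 453 = 1812
  Σ(formed) = 2788 kJ
ΔH = Σ(broken) − Σ(formed) = 2256 − 2788 = −532 kJ
For 5× the reaction as written: 5 × (−532) = −2660 kJ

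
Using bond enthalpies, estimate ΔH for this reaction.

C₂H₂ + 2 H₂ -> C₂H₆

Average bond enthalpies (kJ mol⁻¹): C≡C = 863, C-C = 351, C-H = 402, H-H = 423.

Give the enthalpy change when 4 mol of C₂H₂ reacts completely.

ΔH = −1000 kJ

Bonds broken (reactants):
  C≡C: 1 × 863 = 863
  C-H: 2 × 402 = 804
  H-H: 2 × 423 = 846
  Σ(broken) = 2513 kJ
Bonds formed (products):
  C-C: 1 × 351 = 351
  C-H: 6 × 402 = 2412
  Σ(formed) = 2763 kJ
ΔH = Σ(broken) − Σ(formed) = 2513 − 2763 = −250 kJ
For 4× the reaction as written: 4 × (−250) = −1000 kJ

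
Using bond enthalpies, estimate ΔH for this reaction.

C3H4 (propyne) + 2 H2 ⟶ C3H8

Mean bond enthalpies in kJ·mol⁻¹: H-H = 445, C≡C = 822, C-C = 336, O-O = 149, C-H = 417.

Bonds broken (reactants):
  C≡C: 1 × 822 = 822
  C-C: 1 × 336 = 336
  C-H: 4 × 417 = 1668
  H-H: 2 × 445 = 890
  Σ(broken) = 3716 kJ
Bonds formed (products):
  C-C: 2 × 336 = 672
  C-H: 8 × 417 = 3336
  Σ(formed) = 4008 kJ
ΔH = Σ(broken) − Σ(formed) = 3716 − 4008 = −292 kJ

ΔH ≈ −292 kJ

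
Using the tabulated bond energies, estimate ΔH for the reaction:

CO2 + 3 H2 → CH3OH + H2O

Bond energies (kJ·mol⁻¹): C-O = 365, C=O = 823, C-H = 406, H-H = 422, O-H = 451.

ΔH ≈ −24 kJ

Bonds broken (reactants):
  C=O: 2 × 823 = 1646
  H-H: 3 × 422 = 1266
  Σ(broken) = 2912 kJ
Bonds formed (products):
  C-H: 3 × 406 = 1218
  C-O: 1 × 365 = 365
  O-H: 3 × 451 = 1353
  Σ(formed) = 2936 kJ
ΔH = Σ(broken) − Σ(formed) = 2912 − 2936 = −24 kJ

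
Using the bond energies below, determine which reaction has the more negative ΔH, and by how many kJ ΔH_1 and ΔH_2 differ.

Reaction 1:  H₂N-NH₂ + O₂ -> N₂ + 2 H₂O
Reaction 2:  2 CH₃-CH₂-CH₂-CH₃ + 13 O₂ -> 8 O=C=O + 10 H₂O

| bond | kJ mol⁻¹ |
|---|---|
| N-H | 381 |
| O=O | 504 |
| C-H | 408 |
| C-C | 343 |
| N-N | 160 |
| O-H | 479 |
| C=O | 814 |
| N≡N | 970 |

Reaction 1:
  Bonds broken (reactants):
    N-H: 4 × 381 = 1524
    N-N: 1 × 160 = 160
    O=O: 1 × 504 = 504
    Σ(broken) = 2188 kJ
  Bonds formed (products):
    N≡N: 1 × 970 = 970
    O-H: 4 × 479 = 1916
    Σ(formed) = 2886 kJ
  ΔH_1 = 2188 − 2886 = −698 kJ
Reaction 2:
  Bonds broken (reactants):
    C-C: 6 × 343 = 2058
    C-H: 20 × 408 = 8160
    O=O: 13 × 504 = 6552
    Σ(broken) = 16770 kJ
  Bonds formed (products):
    C=O: 16 × 814 = 13024
    O-H: 20 × 479 = 9580
    Σ(formed) = 22604 kJ
  ΔH_2 = 16770 − 22604 = −5834 kJ
ΔH_1 − ΔH_2 = +5136 kJ, so reaction 2 has the more negative ΔH; |ΔH_1 − ΔH_2| = 5136 kJ.

Reaction 2, by 5136 kJ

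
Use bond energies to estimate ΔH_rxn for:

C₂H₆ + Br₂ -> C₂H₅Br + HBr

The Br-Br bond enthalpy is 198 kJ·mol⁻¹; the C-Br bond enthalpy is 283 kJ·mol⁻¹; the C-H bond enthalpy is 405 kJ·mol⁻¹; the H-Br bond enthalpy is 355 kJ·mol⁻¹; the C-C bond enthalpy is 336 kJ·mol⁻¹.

ΔH ≈ −35 kJ

Bonds broken (reactants):
  Br-Br: 1 × 198 = 198
  C-C: 1 × 336 = 336
  C-H: 6 × 405 = 2430
  Σ(broken) = 2964 kJ
Bonds formed (products):
  C-Br: 1 × 283 = 283
  C-C: 1 × 336 = 336
  C-H: 5 × 405 = 2025
  H-Br: 1 × 355 = 355
  Σ(formed) = 2999 kJ
ΔH = Σ(broken) − Σ(formed) = 2964 − 2999 = −35 kJ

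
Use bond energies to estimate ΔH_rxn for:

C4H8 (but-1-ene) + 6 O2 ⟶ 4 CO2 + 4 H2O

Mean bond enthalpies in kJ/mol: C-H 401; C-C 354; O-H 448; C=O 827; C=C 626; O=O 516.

Bonds broken (reactants):
  C-C: 2 × 354 = 708
  C-H: 8 × 401 = 3208
  C=C: 1 × 626 = 626
  O=O: 6 × 516 = 3096
  Σ(broken) = 7638 kJ
Bonds formed (products):
  C=O: 8 × 827 = 6616
  O-H: 8 × 448 = 3584
  Σ(formed) = 10200 kJ
ΔH = Σ(broken) − Σ(formed) = 7638 − 10200 = −2562 kJ

ΔH ≈ −2562 kJ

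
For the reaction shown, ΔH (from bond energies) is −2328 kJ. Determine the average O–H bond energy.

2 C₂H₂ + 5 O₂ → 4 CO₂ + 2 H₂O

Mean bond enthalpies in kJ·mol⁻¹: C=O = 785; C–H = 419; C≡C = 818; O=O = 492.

D(O–H) ≈ 455 kJ/mol

Let D be the O–H bond energy.
Σ(broken) = 2×818 + 4×419 + 5×492 = 5772
Σ(formed) = 8×785 + 4×D = 6280 + 4D
ΔH = Σ(broken) − Σ(formed) = (5772) − (6280 + 4D) = −508 − 4D
Setting this equal to −2328 kJ gives 4D = 1820, so D = 455 kJ/mol.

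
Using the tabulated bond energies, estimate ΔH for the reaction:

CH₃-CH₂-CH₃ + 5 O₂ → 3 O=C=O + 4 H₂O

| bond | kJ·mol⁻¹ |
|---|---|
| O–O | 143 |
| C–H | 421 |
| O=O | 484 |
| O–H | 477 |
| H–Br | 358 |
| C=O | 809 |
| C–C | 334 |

ΔH ≈ −2214 kJ

Bonds broken (reactants):
  C–C: 2 × 334 = 668
  C–H: 8 × 421 = 3368
  O=O: 5 × 484 = 2420
  Σ(broken) = 6456 kJ
Bonds formed (products):
  C=O: 6 × 809 = 4854
  O–H: 8 × 477 = 3816
  Σ(formed) = 8670 kJ
ΔH = Σ(broken) − Σ(formed) = 6456 − 8670 = −2214 kJ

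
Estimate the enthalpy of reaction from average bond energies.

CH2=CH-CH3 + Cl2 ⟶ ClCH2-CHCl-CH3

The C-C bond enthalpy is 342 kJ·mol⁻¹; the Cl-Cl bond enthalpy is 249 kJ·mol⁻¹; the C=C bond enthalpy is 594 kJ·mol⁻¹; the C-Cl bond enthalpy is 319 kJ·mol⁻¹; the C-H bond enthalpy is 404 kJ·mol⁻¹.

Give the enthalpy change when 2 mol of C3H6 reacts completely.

Bonds broken (reactants):
  C-C: 1 × 342 = 342
  C-H: 6 × 404 = 2424
  C=C: 1 × 594 = 594
  Cl-Cl: 1 × 249 = 249
  Σ(broken) = 3609 kJ
Bonds formed (products):
  C-C: 2 × 342 = 684
  C-Cl: 2 × 319 = 638
  C-H: 6 × 404 = 2424
  Σ(formed) = 3746 kJ
ΔH = Σ(broken) − Σ(formed) = 3609 − 3746 = −137 kJ
For 2× the reaction as written: 2 × (−137) = −274 kJ

ΔH = −274 kJ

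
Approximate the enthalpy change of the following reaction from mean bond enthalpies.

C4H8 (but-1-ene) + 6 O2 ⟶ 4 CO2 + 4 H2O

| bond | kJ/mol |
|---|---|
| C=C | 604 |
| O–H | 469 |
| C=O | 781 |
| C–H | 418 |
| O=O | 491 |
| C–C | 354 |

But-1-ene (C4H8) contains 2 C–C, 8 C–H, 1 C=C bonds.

ΔH ≈ −2398 kJ

Bonds broken (reactants):
  C–C: 2 × 354 = 708
  C–H: 8 × 418 = 3344
  C=C: 1 × 604 = 604
  O=O: 6 × 491 = 2946
  Σ(broken) = 7602 kJ
Bonds formed (products):
  C=O: 8 × 781 = 6248
  O–H: 8 × 469 = 3752
  Σ(formed) = 10000 kJ
ΔH = Σ(broken) − Σ(formed) = 7602 − 10000 = −2398 kJ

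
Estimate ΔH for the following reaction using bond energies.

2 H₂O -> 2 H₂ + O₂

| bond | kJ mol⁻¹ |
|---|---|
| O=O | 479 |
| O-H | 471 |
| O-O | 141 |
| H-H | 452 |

Bonds broken (reactants):
  O-H: 4 × 471 = 1884
  Σ(broken) = 1884 kJ
Bonds formed (products):
  H-H: 2 × 452 = 904
  O=O: 1 × 479 = 479
  Σ(formed) = 1383 kJ
ΔH = Σ(broken) − Σ(formed) = 1884 − 1383 = +501 kJ

ΔH ≈ +501 kJ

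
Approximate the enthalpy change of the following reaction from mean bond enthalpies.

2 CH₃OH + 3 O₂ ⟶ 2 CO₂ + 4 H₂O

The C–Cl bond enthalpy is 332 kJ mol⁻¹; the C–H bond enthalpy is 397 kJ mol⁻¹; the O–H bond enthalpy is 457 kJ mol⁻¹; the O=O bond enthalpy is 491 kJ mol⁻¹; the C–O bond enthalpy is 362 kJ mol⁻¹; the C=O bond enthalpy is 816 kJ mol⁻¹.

ΔH ≈ −1427 kJ

Bonds broken (reactants):
  C–H: 6 × 397 = 2382
  C–O: 2 × 362 = 724
  O–H: 2 × 457 = 914
  O=O: 3 × 491 = 1473
  Σ(broken) = 5493 kJ
Bonds formed (products):
  C=O: 4 × 816 = 3264
  O–H: 8 × 457 = 3656
  Σ(formed) = 6920 kJ
ΔH = Σ(broken) − Σ(formed) = 5493 − 6920 = −1427 kJ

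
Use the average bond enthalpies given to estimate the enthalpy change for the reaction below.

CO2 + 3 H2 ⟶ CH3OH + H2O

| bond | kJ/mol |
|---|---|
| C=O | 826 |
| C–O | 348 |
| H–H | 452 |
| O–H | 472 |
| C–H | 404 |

ΔH ≈ +32 kJ

Bonds broken (reactants):
  C=O: 2 × 826 = 1652
  H–H: 3 × 452 = 1356
  Σ(broken) = 3008 kJ
Bonds formed (products):
  C–H: 3 × 404 = 1212
  C–O: 1 × 348 = 348
  O–H: 3 × 472 = 1416
  Σ(formed) = 2976 kJ
ΔH = Σ(broken) − Σ(formed) = 3008 − 2976 = +32 kJ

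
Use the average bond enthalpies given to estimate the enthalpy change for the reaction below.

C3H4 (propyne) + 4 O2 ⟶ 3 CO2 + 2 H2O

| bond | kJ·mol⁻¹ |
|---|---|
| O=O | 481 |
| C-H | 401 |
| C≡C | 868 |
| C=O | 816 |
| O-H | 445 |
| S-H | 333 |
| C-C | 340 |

Bonds broken (reactants):
  C≡C: 1 × 868 = 868
  C-C: 1 × 340 = 340
  C-H: 4 × 401 = 1604
  O=O: 4 × 481 = 1924
  Σ(broken) = 4736 kJ
Bonds formed (products):
  C=O: 6 × 816 = 4896
  O-H: 4 × 445 = 1780
  Σ(formed) = 6676 kJ
ΔH = Σ(broken) − Σ(formed) = 4736 − 6676 = −1940 kJ

ΔH ≈ −1940 kJ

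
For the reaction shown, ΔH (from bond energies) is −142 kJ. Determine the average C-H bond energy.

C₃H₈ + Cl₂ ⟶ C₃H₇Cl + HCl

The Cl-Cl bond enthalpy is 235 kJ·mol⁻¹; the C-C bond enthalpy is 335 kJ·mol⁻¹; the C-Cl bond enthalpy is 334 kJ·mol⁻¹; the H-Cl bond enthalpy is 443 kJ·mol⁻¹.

D(C-H) ≈ 400 kJ/mol

Let D be the C-H bond energy.
Σ(broken) = 2×335 + 8×D + 1×235 = 905 + 8D
Σ(formed) = 2×335 + 1×334 + 7×D + 1×443 = 1447 + 7D
ΔH = Σ(broken) − Σ(formed) = (905 + 8D) − (1447 + 7D) = −542 + D
Setting this equal to −142 kJ gives D = 400 kJ/mol.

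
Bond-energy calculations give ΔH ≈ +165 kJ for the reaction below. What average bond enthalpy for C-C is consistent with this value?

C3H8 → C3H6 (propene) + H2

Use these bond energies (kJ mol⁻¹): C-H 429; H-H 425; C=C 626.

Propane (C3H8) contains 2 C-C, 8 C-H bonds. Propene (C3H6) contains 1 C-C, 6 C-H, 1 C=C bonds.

D(C-C) ≈ 358 kJ/mol

Let D be the C-C bond energy.
Σ(broken) = 2×D + 8×429 = 3432 + 2D
Σ(formed) = 1×D + 6×429 + 1×626 + 1×425 = 3625 + D
ΔH = Σ(broken) − Σ(formed) = (3432 + 2D) − (3625 + D) = −193 + D
Setting this equal to +165 kJ gives D = 358 kJ/mol.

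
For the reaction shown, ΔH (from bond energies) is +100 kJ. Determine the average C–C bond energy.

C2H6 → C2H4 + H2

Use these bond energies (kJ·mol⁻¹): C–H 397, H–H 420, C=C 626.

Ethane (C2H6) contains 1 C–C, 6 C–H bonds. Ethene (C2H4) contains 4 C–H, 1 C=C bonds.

Let D be the C–C bond energy.
Σ(broken) = 1×D + 6×397 = 2382 + D
Σ(formed) = 4×397 + 1×626 + 1×420 = 2634
ΔH = Σ(broken) − Σ(formed) = (2382 + D) − (2634) = −252 + D
Setting this equal to +100 kJ gives D = 352 kJ/mol.

D(C–C) ≈ 352 kJ/mol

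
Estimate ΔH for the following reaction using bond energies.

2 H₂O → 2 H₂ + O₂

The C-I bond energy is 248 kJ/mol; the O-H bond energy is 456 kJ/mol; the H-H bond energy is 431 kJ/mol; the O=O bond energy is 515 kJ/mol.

ΔH ≈ +447 kJ

Bonds broken (reactants):
  O-H: 4 × 456 = 1824
  Σ(broken) = 1824 kJ
Bonds formed (products):
  H-H: 2 × 431 = 862
  O=O: 1 × 515 = 515
  Σ(formed) = 1377 kJ
ΔH = Σ(broken) − Σ(formed) = 1824 − 1377 = +447 kJ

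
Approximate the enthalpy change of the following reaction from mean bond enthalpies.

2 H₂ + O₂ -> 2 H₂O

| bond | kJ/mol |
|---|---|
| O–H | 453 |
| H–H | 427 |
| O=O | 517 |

Bonds broken (reactants):
  H–H: 2 × 427 = 854
  O=O: 1 × 517 = 517
  Σ(broken) = 1371 kJ
Bonds formed (products):
  O–H: 4 × 453 = 1812
  Σ(formed) = 1812 kJ
ΔH = Σ(broken) − Σ(formed) = 1371 − 1812 = −441 kJ

ΔH ≈ −441 kJ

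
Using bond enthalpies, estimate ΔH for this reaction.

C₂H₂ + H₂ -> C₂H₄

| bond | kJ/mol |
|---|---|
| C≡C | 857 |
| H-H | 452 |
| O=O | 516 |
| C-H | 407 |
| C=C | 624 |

Bonds broken (reactants):
  C≡C: 1 × 857 = 857
  C-H: 2 × 407 = 814
  H-H: 1 × 452 = 452
  Σ(broken) = 2123 kJ
Bonds formed (products):
  C-H: 4 × 407 = 1628
  C=C: 1 × 624 = 624
  Σ(formed) = 2252 kJ
ΔH = Σ(broken) − Σ(formed) = 2123 − 2252 = −129 kJ

ΔH ≈ −129 kJ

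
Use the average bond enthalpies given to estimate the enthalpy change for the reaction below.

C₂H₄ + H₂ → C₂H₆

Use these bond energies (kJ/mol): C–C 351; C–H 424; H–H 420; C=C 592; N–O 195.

ΔH ≈ −187 kJ

Bonds broken (reactants):
  C–H: 4 × 424 = 1696
  C=C: 1 × 592 = 592
  H–H: 1 × 420 = 420
  Σ(broken) = 2708 kJ
Bonds formed (products):
  C–C: 1 × 351 = 351
  C–H: 6 × 424 = 2544
  Σ(formed) = 2895 kJ
ΔH = Σ(broken) − Σ(formed) = 2708 − 2895 = −187 kJ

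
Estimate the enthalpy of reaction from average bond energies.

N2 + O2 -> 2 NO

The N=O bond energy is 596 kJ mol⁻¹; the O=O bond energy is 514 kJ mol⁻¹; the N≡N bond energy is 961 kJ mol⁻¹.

Bonds broken (reactants):
  N≡N: 1 × 961 = 961
  O=O: 1 × 514 = 514
  Σ(broken) = 1475 kJ
Bonds formed (products):
  N=O: 2 × 596 = 1192
  Σ(formed) = 1192 kJ
ΔH = Σ(broken) − Σ(formed) = 1475 − 1192 = +283 kJ

ΔH ≈ +283 kJ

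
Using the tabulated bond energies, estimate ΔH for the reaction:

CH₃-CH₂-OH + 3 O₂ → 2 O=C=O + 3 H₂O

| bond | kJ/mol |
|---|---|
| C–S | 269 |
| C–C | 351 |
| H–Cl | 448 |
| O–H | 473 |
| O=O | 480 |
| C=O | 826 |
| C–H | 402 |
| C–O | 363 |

Bonds broken (reactants):
  C–C: 1 × 351 = 351
  C–H: 5 × 402 = 2010
  C–O: 1 × 363 = 363
  O–H: 1 × 473 = 473
  O=O: 3 × 480 = 1440
  Σ(broken) = 4637 kJ
Bonds formed (products):
  C=O: 4 × 826 = 3304
  O–H: 6 × 473 = 2838
  Σ(formed) = 6142 kJ
ΔH = Σ(broken) − Σ(formed) = 4637 − 6142 = −1505 kJ

ΔH ≈ −1505 kJ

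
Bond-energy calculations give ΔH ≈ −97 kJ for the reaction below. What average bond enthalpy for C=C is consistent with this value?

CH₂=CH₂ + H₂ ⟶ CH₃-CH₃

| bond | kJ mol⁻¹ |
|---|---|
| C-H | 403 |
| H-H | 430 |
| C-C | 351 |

D(C=C) ≈ 630 kJ/mol

Let D be the C=C bond energy.
Σ(broken) = 4×403 + 1×D + 1×430 = 2042 + D
Σ(formed) = 1×351 + 6×403 = 2769
ΔH = Σ(broken) − Σ(formed) = (2042 + D) − (2769) = −727 + D
Setting this equal to −97 kJ gives D = 630 kJ/mol.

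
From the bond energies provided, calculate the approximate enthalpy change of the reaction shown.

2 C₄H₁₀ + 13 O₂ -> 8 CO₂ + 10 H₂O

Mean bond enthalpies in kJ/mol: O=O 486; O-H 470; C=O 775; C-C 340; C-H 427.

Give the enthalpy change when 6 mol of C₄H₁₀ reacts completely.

Bonds broken (reactants):
  C-C: 6 × 340 = 2040
  C-H: 20 × 427 = 8540
  O=O: 13 × 486 = 6318
  Σ(broken) = 16898 kJ
Bonds formed (products):
  C=O: 16 × 775 = 12400
  O-H: 20 × 470 = 9400
  Σ(formed) = 21800 kJ
ΔH = Σ(broken) − Σ(formed) = 16898 − 21800 = −4902 kJ
For 3× the reaction as written: 3 × (−4902) = −14706 kJ

ΔH = −14706 kJ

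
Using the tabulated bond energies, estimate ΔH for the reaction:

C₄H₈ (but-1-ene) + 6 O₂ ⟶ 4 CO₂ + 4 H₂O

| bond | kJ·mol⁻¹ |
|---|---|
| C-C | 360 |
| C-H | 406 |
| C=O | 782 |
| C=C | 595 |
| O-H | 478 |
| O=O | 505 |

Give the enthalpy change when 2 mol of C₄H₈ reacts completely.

ΔH = −4974 kJ

Bonds broken (reactants):
  C-C: 2 × 360 = 720
  C-H: 8 × 406 = 3248
  C=C: 1 × 595 = 595
  O=O: 6 × 505 = 3030
  Σ(broken) = 7593 kJ
Bonds formed (products):
  C=O: 8 × 782 = 6256
  O-H: 8 × 478 = 3824
  Σ(formed) = 10080 kJ
ΔH = Σ(broken) − Σ(formed) = 7593 − 10080 = −2487 kJ
For 2× the reaction as written: 2 × (−2487) = −4974 kJ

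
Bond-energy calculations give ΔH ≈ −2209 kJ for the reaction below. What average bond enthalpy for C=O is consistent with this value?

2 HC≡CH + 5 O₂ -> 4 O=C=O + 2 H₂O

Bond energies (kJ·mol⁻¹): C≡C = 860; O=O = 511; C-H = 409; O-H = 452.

Let D be the C=O bond energy.
Σ(broken) = 2×860 + 4×409 + 5×511 = 5911
Σ(formed) = 8×D + 4×452 = 1808 + 8D
ΔH = Σ(broken) − Σ(formed) = (5911) − (1808 + 8D) = +4103 − 8D
Setting this equal to −2209 kJ gives 8D = 6312, so D = 789 kJ/mol.

D(C=O) ≈ 789 kJ/mol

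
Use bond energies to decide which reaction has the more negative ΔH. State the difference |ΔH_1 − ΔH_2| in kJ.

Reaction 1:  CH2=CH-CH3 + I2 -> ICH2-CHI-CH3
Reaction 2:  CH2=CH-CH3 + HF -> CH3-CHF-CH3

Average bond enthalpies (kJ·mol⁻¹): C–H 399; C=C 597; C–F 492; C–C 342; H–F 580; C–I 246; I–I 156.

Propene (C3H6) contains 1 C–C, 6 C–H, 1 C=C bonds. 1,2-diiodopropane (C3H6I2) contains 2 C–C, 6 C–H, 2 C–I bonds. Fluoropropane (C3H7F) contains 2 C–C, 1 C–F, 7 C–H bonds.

Reaction 1, by 25 kJ

Reaction 1:
  Bonds broken (reactants):
    C–C: 1 × 342 = 342
    C–H: 6 × 399 = 2394
    C=C: 1 × 597 = 597
    I–I: 1 × 156 = 156
    Σ(broken) = 3489 kJ
  Bonds formed (products):
    C–C: 2 × 342 = 684
    C–H: 6 × 399 = 2394
    C–I: 2 × 246 = 492
    Σ(formed) = 3570 kJ
  ΔH_1 = 3489 − 3570 = −81 kJ
Reaction 2:
  Bonds broken (reactants):
    C–C: 1 × 342 = 342
    C–H: 6 × 399 = 2394
    C=C: 1 × 597 = 597
    H–F: 1 × 580 = 580
    Σ(broken) = 3913 kJ
  Bonds formed (products):
    C–C: 2 × 342 = 684
    C–F: 1 × 492 = 492
    C–H: 7 × 399 = 2793
    Σ(formed) = 3969 kJ
  ΔH_2 = 3913 − 3969 = −56 kJ
ΔH_1 − ΔH_2 = −25 kJ, so reaction 1 has the more negative ΔH; |ΔH_1 − ΔH_2| = 25 kJ.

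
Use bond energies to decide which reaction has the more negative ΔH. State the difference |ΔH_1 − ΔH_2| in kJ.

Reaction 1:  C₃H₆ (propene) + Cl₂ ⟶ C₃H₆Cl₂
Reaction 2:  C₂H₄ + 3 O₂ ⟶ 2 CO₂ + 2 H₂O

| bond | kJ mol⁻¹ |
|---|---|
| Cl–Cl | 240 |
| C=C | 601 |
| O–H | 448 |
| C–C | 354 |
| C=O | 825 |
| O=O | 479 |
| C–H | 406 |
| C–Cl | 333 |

Reaction 2, by 1251 kJ

Reaction 1:
  Bonds broken (reactants):
    C–C: 1 × 354 = 354
    C–H: 6 × 406 = 2436
    C=C: 1 × 601 = 601
    Cl–Cl: 1 × 240 = 240
    Σ(broken) = 3631 kJ
  Bonds formed (products):
    C–C: 2 × 354 = 708
    C–Cl: 2 × 333 = 666
    C–H: 6 × 406 = 2436
    Σ(formed) = 3810 kJ
  ΔH_1 = 3631 − 3810 = −179 kJ
Reaction 2:
  Bonds broken (reactants):
    C–H: 4 × 406 = 1624
    C=C: 1 × 601 = 601
    O=O: 3 × 479 = 1437
    Σ(broken) = 3662 kJ
  Bonds formed (products):
    C=O: 4 × 825 = 3300
    O–H: 4 × 448 = 1792
    Σ(formed) = 5092 kJ
  ΔH_2 = 3662 − 5092 = −1430 kJ
ΔH_1 − ΔH_2 = +1251 kJ, so reaction 2 has the more negative ΔH; |ΔH_1 − ΔH_2| = 1251 kJ.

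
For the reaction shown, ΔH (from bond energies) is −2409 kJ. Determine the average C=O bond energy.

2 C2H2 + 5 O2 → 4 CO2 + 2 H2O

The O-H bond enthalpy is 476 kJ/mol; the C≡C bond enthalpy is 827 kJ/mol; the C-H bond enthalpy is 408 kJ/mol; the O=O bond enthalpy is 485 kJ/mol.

Let D be the C=O bond energy.
Σ(broken) = 2×827 + 4×408 + 5×485 = 5711
Σ(formed) = 8×D + 4×476 = 1904 + 8D
ΔH = Σ(broken) − Σ(formed) = (5711) − (1904 + 8D) = +3807 − 8D
Setting this equal to −2409 kJ gives 8D = 6216, so D = 777 kJ/mol.

D(C=O) ≈ 777 kJ/mol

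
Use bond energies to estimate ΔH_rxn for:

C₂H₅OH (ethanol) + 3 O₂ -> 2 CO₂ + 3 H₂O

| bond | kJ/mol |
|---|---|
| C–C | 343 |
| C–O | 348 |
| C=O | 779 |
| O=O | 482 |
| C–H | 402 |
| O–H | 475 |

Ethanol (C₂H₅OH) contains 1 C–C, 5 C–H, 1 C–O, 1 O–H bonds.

ΔH ≈ −1344 kJ

Bonds broken (reactants):
  C–C: 1 × 343 = 343
  C–H: 5 × 402 = 2010
  C–O: 1 × 348 = 348
  O–H: 1 × 475 = 475
  O=O: 3 × 482 = 1446
  Σ(broken) = 4622 kJ
Bonds formed (products):
  C=O: 4 × 779 = 3116
  O–H: 6 × 475 = 2850
  Σ(formed) = 5966 kJ
ΔH = Σ(broken) − Σ(formed) = 4622 − 5966 = −1344 kJ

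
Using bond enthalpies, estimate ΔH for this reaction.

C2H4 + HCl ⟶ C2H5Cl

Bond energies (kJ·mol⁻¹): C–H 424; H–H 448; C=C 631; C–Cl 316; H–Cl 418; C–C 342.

ΔH ≈ −33 kJ

Bonds broken (reactants):
  C–H: 4 × 424 = 1696
  C=C: 1 × 631 = 631
  H–Cl: 1 × 418 = 418
  Σ(broken) = 2745 kJ
Bonds formed (products):
  C–C: 1 × 342 = 342
  C–Cl: 1 × 316 = 316
  C–H: 5 × 424 = 2120
  Σ(formed) = 2778 kJ
ΔH = Σ(broken) − Σ(formed) = 2745 − 2778 = −33 kJ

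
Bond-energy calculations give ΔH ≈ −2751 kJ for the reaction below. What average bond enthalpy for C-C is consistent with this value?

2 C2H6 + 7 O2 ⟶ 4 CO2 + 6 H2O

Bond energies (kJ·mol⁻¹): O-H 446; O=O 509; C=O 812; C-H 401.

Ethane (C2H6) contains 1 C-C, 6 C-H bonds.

Let D be the C-C bond energy.
Σ(broken) = 2×D + 12×401 + 7×509 = 8375 + 2D
Σ(formed) = 8×812 + 12×446 = 11848
ΔH = Σ(broken) − Σ(formed) = (8375 + 2D) − (11848) = −3473 + 2D
Setting this equal to −2751 kJ gives 2D = 722, so D = 361 kJ/mol.

D(C-C) ≈ 361 kJ/mol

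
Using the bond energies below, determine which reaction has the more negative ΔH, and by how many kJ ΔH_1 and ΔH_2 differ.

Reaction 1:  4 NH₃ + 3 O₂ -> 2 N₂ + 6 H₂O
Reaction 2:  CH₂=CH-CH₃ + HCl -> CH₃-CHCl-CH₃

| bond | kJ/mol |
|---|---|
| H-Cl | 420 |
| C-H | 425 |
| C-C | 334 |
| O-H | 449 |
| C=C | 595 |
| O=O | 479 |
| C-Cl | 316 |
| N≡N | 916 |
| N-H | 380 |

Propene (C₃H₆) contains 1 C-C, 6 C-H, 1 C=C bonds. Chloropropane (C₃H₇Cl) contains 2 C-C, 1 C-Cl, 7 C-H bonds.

Reaction 1, by 1163 kJ

Reaction 1:
  Bonds broken (reactants):
    N-H: 12 × 380 = 4560
    O=O: 3 × 479 = 1437
    Σ(broken) = 5997 kJ
  Bonds formed (products):
    N≡N: 2 × 916 = 1832
    O-H: 12 × 449 = 5388
    Σ(formed) = 7220 kJ
  ΔH_1 = 5997 − 7220 = −1223 kJ
Reaction 2:
  Bonds broken (reactants):
    C-C: 1 × 334 = 334
    C-H: 6 × 425 = 2550
    C=C: 1 × 595 = 595
    H-Cl: 1 × 420 = 420
    Σ(broken) = 3899 kJ
  Bonds formed (products):
    C-C: 2 × 334 = 668
    C-Cl: 1 × 316 = 316
    C-H: 7 × 425 = 2975
    Σ(formed) = 3959 kJ
  ΔH_2 = 3899 − 3959 = −60 kJ
ΔH_1 − ΔH_2 = −1163 kJ, so reaction 1 has the more negative ΔH; |ΔH_1 − ΔH_2| = 1163 kJ.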